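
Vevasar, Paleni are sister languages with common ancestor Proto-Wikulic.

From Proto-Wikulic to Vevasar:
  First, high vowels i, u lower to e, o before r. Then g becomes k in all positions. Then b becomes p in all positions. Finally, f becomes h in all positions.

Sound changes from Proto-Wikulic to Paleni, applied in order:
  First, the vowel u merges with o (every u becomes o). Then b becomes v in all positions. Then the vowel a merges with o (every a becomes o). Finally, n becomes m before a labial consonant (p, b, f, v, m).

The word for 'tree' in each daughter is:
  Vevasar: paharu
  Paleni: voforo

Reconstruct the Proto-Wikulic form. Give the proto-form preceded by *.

Position 6: Vevasar has u, Paleni has o. Vevasar preserves u here (none of its changes turn any other segment into u), so the proto-segment is *u.
Position 4: Vevasar has a, Paleni has o. Vevasar preserves a here (none of its changes turn any other segment into a), so the proto-segment is *a.
Continuing position by position gives *bafaru; check it forward:
Vevasar: *bafaru
  bafaru (rule 1 does not apply)
  bafaru (rule 2 does not apply)
  bafaru → pafaru   [unconditioned shift]
  pafaru → paharu   [unconditioned shift]
  giving Vevasar paharu.
Paleni: *bafaru > bafaro > vafaro > voforo  (by vowel merger, unconditioned shift, vowel merger)
*bafaru is the unique common source.

*bafaru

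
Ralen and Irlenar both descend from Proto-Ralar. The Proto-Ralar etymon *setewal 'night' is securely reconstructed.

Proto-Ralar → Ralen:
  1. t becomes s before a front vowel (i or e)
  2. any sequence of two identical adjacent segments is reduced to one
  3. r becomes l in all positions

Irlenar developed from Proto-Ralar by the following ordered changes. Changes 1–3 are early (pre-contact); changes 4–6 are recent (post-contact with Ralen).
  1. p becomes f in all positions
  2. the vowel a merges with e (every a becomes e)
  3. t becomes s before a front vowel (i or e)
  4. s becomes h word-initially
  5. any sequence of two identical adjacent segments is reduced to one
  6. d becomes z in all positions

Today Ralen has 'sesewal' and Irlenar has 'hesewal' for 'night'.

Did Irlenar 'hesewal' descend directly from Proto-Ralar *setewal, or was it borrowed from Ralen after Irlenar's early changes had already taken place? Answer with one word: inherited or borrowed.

borrowed

If inherited, *setewal would pass through all of Irlenar's changes:
Irlenar: start from *setewal.
  rule 1: no change — setewal
  rule 2 (vowel merger): setewal → setewel
  rule 3 (palatalisation): setewel → sesewel
  rule 4 (debuccalisation): sesewel → hesewel
  rule 5: no change — hesewel
  rule 6: no change — hesewel
  ⇒ Irlenar hesewel
If borrowed from Ralen 'sesewal' after the early changes, it would undergo only the recent ones:
  rule 4 (debuccalisation): sesewal → hesewal
  rule 5 (degemination): no change (hesewal)
  rule 6 (unconditioned shift): no change (hesewal)
  ⇒ as a loan: hesewal
Irlenar 'hesewal' matches the loan outcome 'hesewal', not the inherited 'hesewel' — it skipped the early Irlenar changes, so it was borrowed from Ralen.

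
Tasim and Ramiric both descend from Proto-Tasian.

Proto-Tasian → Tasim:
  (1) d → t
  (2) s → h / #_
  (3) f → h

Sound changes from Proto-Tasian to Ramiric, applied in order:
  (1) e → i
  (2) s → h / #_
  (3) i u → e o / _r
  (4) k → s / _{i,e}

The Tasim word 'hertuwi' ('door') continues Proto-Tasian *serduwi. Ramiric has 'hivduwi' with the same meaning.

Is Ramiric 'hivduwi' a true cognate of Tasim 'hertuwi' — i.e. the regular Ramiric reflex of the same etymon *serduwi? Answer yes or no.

Derive the expected Ramiric reflex of *serduwi:
Ramiric: *serduwi
  serduwi → sirduwi   [vowel merger]
  sirduwi → hirduwi   [debuccalisation]
  hirduwi → herduwi   [pre-rhotic lowering]
  herduwi (rule 4 does not apply)
  giving Ramiric herduwi.
The regular Ramiric reflex would be 'herduwi', but the attested form is 'hivduwi'. The correspondence is irregular, so they are not cognates (the Ramiric form has a different source).

no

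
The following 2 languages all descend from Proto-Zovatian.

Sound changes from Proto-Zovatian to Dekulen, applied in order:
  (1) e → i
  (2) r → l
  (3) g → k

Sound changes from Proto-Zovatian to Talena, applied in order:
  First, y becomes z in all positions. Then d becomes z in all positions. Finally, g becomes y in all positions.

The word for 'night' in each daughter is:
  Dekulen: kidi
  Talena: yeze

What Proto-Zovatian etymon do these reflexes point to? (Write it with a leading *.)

Position 4: Dekulen has i, Talena has e. Talena preserves e here (none of its changes turn any other segment into e), so the proto-segment is *e.
Position 1: Dekulen has k, Talena has y. In Talena, y can only continue *g, so the proto-segment is *g.
Continuing position by position gives *gede; check it forward:
Dekulen: start from *gede.
  rule 1 (vowel merger): gede → gidi
  rule 2: no change — gidi
  rule 3 (unconditioned shift): gidi → kidi
  ⇒ Dekulen kidi
Talena: *gede > geze > yeze  (by unconditioned shift, unconditioned shift)
Only *gede yields all of Dekulen kidi, Talena yeze.

*gede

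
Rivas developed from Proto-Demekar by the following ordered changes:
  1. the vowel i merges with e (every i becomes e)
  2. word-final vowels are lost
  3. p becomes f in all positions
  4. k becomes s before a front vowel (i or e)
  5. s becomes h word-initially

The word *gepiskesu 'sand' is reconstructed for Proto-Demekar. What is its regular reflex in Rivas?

Rivas: start from *gepiskesu.
  rule 1 (vowel merger): gepiskesu → gepeskesu
  rule 2 (apocope): gepeskesu → gepeskes
  rule 3 (unconditioned shift): gepeskes → gefeskes
  rule 4 (palatalisation): gefeskes → gefesses
  rule 5: no change — gefesses
  ⇒ Rivas gefesses

gefesses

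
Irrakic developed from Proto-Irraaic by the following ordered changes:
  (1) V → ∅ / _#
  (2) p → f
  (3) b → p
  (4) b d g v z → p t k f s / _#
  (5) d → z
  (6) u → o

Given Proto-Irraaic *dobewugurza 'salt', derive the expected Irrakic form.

zopewogors

Irrakic: *dobewugurza > dobewugurz > dopewugurz > dopewugurs > zopewugurs > zopewogors  (by apocope, unconditioned shift, final devoicing, unconditioned shift, vowel merger)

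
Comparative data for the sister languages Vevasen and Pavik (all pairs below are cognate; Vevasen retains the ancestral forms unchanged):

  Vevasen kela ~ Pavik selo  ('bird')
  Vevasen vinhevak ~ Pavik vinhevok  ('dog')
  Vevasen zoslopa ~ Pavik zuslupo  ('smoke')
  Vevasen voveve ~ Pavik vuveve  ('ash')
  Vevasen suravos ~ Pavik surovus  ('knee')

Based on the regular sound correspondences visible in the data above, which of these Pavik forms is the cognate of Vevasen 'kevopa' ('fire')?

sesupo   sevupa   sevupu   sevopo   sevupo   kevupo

sevupo

kela ~ selo — Vevasen k corresponds to Pavik s word-initially before a front vowel.
zoslopa ~ zuslupo — Vevasen o corresponds to Pavik u after a consonant, before a labial obstruent.
kela ~ selo, zoslopa ~ zuslupo — Vevasen a corresponds to Pavik o word-finally.
Applying these to Vevasen 'kevopa':
  kevopa → sevopa   (k→s word-initially before a front vowel)
  sevopa → sevupa   (o→u after a consonant, before a labial obstruent)
  sevupa → sevupo   (a→o word-finally)
So the Pavik cognate is 'sevupo'.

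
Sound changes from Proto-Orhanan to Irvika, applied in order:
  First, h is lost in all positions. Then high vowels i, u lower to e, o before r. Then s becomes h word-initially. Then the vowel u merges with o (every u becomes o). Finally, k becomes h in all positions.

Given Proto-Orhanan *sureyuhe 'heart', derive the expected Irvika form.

horeyoe

Irvika: *sureyuhe > sureyue > soreyue > horeyue > horeyoe  (by h-loss, pre-rhotic lowering, debuccalisation, vowel merger)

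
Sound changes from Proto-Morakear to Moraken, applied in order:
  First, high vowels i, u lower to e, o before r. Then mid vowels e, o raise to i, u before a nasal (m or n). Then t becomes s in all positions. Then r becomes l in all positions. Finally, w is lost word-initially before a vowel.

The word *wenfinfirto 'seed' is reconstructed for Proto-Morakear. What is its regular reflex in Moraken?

Moraken: start from *wenfinfirto.
  rule 1 (pre-rhotic lowering): wenfinfirto → wenfinferto
  rule 2 (pre-nasal raising): wenfinferto → winfinferto
  rule 3 (unconditioned shift): winfinferto → winfinferso
  rule 4 (unconditioned shift): winfinferso → winfinfelso
  rule 5 (glide loss): winfinfelso → infinfelso
  ⇒ Moraken infinfelso

infinfelso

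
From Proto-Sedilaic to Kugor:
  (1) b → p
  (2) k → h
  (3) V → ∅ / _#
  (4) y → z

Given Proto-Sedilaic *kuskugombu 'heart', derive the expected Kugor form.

Kugor: *kuskugombu > kuskugompu > hushugompu > hushugomp  (by unconditioned shift, unconditioned shift, apocope)

hushugomp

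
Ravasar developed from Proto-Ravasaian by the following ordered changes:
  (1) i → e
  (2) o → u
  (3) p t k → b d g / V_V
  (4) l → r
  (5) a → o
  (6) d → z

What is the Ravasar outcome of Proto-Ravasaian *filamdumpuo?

Ravasar: start from *filamdumpuo.
  rule 1 (vowel merger): filamdumpuo → felamdumpuo
  rule 2 (vowel merger): felamdumpuo → felamdumpuu
  rule 3: no change — felamdumpuu
  rule 4 (unconditioned shift): felamdumpuu → feramdumpuu
  rule 5 (vowel merger): feramdumpuu → feromdumpuu
  rule 6 (unconditioned shift): feromdumpuu → feromzumpuu
  ⇒ Ravasar feromzumpuu

feromzumpuu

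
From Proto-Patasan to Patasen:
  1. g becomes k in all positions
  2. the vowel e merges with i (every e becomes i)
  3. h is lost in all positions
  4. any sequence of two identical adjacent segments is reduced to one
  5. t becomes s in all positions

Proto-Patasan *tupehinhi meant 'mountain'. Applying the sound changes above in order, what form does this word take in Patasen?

Patasen: *tupehinhi > tupihinhi > tupiini > tupini > supini  (by vowel merger, h-loss, degemination, unconditioned shift)

supini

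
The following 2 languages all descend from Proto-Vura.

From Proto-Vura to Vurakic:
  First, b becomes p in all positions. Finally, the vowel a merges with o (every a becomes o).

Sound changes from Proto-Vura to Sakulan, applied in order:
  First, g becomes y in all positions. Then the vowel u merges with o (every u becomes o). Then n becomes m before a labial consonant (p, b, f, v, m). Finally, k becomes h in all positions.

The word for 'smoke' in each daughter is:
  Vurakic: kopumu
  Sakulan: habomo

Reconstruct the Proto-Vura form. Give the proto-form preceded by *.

*kabumu

Position 3: Vurakic has p, Sakulan has b. Sakulan preserves b here (none of its changes turn any other segment into b), so the proto-segment is *b.
Position 1: Vurakic has k, Sakulan has h. Vurakic preserves k here (none of its changes turn any other segment into k), so the proto-segment is *k.
Position 4: Vurakic has u, Sakulan has o. Vurakic preserves u here (none of its changes turn any other segment into u), so the proto-segment is *u.
Continuing position by position gives *kabumu; check it forward:
Vurakic: *kabumu > kapumu > kopumu  (by unconditioned shift, vowel merger)
Sakulan: start from *kabumu.
  rule 1: no change — kabumu
  rule 2 (vowel merger): kabumu → kabomo
  rule 3: no change — kabomo
  rule 4 (unconditioned shift): kabomo → habomo
  ⇒ Sakulan habomo
*kabumu is the unique common source.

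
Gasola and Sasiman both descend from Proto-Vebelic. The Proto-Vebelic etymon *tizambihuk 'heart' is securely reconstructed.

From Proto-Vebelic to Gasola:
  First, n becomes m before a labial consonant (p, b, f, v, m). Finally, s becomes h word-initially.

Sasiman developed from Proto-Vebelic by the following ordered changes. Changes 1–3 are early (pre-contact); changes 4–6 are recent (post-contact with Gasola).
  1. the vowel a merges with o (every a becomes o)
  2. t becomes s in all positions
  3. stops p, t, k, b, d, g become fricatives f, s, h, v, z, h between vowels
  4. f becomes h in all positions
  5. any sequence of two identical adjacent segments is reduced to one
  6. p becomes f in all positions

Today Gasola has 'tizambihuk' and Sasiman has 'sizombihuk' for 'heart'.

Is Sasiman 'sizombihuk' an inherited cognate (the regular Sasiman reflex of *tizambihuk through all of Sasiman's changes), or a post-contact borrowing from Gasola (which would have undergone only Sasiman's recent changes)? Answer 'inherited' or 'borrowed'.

If inherited, *tizambihuk would pass through all of Sasiman's changes:
Sasiman: *tizambihuk > tizombihuk > sizombihuk  (by vowel merger, unconditioned shift)
If borrowed from Gasola 'tizambihuk' after the early changes, it would undergo only the recent ones:
  rule 4 (unconditioned shift): no change (tizambihuk)
  rule 5 (degemination): no change (tizambihuk)
  rule 6 (unconditioned shift): no change (tizambihuk)
  ⇒ as a loan: tizambihuk
Sasiman 'sizombihuk' matches the inherited outcome exactly, so it is an inherited cognate, not a loan.

inherited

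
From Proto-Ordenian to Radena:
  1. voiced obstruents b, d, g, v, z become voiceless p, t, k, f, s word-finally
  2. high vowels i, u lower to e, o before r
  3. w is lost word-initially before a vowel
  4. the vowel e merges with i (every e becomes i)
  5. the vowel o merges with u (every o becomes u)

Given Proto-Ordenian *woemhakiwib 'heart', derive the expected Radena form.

uimhakiwip

Radena: start from *woemhakiwib.
  rule 1 (final devoicing): woemhakiwib → woemhakiwip
  rule 2: no change — woemhakiwip
  rule 3 (glide loss): woemhakiwip → oemhakiwip
  rule 4 (vowel merger): oemhakiwip → oimhakiwip
  rule 5 (vowel merger): oimhakiwip → uimhakiwip
  ⇒ Radena uimhakiwip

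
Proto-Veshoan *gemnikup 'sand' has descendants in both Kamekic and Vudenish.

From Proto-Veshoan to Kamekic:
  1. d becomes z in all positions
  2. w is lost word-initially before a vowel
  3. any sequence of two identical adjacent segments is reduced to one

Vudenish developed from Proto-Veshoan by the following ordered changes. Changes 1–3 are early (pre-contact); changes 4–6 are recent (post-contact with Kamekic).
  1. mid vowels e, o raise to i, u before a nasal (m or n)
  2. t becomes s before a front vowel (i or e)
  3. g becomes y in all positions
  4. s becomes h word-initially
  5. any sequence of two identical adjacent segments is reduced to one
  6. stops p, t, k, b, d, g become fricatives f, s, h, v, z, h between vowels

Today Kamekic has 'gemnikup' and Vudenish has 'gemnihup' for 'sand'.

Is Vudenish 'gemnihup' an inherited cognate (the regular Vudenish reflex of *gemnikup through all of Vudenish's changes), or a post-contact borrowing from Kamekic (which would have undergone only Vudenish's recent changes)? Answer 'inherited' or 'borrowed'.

If inherited, *gemnikup would pass through all of Vudenish's changes:
Vudenish: *gemnikup > gimnikup > yimnikup > yimnihup  (by pre-nasal raising, unconditioned shift, intervocalic lenition)
If borrowed from Kamekic 'gemnikup' after the early changes, it would undergo only the recent ones:
  rule 4 (debuccalisation): no change (gemnikup)
  rule 5 (degemination): no change (gemnikup)
  rule 6 (intervocalic lenition): gemnikup → gemnihup
  ⇒ as a loan: gemnihup
Vudenish 'gemnihup' matches the loan outcome 'gemnihup', not the inherited 'yimnihup' — it skipped the early Vudenish changes, so it was borrowed from Kamekic.

borrowed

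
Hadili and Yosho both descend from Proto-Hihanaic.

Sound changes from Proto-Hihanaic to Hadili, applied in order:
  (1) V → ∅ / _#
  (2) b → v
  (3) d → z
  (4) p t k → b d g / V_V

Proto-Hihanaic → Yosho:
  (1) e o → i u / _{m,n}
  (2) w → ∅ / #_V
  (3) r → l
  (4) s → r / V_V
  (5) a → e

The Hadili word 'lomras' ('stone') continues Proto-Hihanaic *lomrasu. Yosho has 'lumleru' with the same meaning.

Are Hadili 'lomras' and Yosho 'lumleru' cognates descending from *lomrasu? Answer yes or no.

yes

Derive the expected Yosho reflex of *lomrasu:
Yosho: start from *lomrasu.
  rule 1 (pre-nasal raising): lomrasu → lumrasu
  rule 2: no change — lumrasu
  rule 3 (unconditioned shift): lumrasu → lumlasu
  rule 4 (rhotacism): lumlasu → lumlaru
  rule 5 (vowel merger): lumlaru → lumleru
  ⇒ Yosho lumleru
Yosho 'lumleru' matches the regular reflex exactly, so the pair is cognate.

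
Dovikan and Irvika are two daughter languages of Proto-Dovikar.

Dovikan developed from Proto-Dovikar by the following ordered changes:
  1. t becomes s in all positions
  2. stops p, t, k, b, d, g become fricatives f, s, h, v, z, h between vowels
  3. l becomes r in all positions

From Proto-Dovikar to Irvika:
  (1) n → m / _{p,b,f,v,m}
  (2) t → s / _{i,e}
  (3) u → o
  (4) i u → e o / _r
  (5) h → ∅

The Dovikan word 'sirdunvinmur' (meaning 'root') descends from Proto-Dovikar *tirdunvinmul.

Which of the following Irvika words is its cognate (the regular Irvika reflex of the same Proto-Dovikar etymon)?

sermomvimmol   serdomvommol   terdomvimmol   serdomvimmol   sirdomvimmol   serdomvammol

Irvika: *tirdunvinmul > tirdumvimmul > sirdumvimmul > sirdomvimmol > serdomvimmol  (by nasal place assimilation, palatalisation, vowel merger, pre-rhotic lowering)

serdomvimmol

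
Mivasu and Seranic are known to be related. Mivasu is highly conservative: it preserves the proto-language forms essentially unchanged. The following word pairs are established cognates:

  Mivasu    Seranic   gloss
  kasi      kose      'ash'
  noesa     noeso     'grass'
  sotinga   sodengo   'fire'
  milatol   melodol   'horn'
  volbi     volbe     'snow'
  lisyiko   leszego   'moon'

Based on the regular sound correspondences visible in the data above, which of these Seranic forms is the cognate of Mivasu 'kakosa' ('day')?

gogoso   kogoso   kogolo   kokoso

kogoso

kasi ~ kose, milatol ~ melodol — Mivasu a corresponds to Seranic o after a consonant, before a consonant other than r, m, n, p, b, f, v.
lisyiko ~ leszego — Mivasu k corresponds to Seranic g between vowels (before a back vowel).
noesa ~ noeso, sotinga ~ sodengo — Mivasu a corresponds to Seranic o word-finally.
Applying these to Mivasu 'kakosa':
  kakosa → kokosa   (a→o after a consonant, before a consonant other than r, m, n, p, b, f, v)
  kokosa → kogosa   (k→g between vowels (before a back vowel))
  kogosa → kogoso   (a→o word-finally)
So the Seranic cognate is 'kogoso'.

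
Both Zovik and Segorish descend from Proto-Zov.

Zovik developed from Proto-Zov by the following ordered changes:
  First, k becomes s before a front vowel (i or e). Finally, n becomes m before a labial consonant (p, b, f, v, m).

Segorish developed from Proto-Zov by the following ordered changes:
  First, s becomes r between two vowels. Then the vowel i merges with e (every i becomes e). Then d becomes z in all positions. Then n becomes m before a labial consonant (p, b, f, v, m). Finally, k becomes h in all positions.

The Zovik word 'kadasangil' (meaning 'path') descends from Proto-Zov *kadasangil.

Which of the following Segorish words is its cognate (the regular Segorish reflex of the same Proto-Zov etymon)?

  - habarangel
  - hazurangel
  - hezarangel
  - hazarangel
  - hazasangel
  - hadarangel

hazarangel

Segorish: *kadasangil
  kadasangil → kadarangil   [rhotacism]
  kadarangil → kadarangel   [vowel merger]
  kadarangel → kazarangel   [unconditioned shift]
  kazarangel (rule 4 does not apply)
  kazarangel → hazarangel   [unconditioned shift]
  giving Segorish hazarangel.
The other candidates each miss or misapply at least one Segorish change.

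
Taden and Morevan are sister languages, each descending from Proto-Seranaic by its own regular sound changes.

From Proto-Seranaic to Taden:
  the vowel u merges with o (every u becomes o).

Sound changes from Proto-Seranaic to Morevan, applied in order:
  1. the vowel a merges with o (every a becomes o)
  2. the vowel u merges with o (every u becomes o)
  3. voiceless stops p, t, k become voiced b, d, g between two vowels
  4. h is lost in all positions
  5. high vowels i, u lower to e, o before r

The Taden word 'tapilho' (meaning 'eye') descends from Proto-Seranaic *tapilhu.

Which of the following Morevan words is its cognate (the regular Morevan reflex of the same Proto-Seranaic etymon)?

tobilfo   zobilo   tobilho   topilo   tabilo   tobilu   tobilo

tobilo

Morevan: *tapilhu > topilhu > topilho > tobilho > tobilo  (by vowel merger, vowel merger, intervocalic voicing, h-loss)
The other candidates each miss or misapply at least one Morevan change.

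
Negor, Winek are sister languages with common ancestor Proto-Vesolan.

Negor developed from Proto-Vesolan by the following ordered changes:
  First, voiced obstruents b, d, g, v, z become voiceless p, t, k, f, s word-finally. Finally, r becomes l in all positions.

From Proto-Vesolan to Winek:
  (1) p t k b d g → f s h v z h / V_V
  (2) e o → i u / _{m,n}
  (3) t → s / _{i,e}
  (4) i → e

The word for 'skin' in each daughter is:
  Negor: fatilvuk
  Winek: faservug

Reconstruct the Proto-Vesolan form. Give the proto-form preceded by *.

*fatirvug

Position 5: Negor has l, Winek has r. Winek preserves r here (none of its changes turn any other segment into r), so the proto-segment is *r.
Position 8: Negor has k, Winek has g. Winek preserves g here (none of its changes turn any other segment into g), so the proto-segment is *g.
Position 4: Negor has i, Winek has e. Negor preserves i here (none of its changes turn any other segment into i), so the proto-segment is *i.
Verify the candidate proto-form against each daughter:
Negor: start from *fatirvug.
  rule 1 (final devoicing): fatirvug → fatirvuk
  rule 2 (unconditioned shift): fatirvuk → fatilvuk
  ⇒ Negor fatilvuk
Winek: start from *fatirvug.
  rule 1 (intervocalic lenition): fatirvug → fasirvug
  rule 2: no change — fasirvug
  rule 3: no change — fasirvug
  rule 4 (vowel merger): fasirvug → faservug
  ⇒ Winek faservug
No other proto-form is consistent with every reflex, so the reconstruction is *fatirvug.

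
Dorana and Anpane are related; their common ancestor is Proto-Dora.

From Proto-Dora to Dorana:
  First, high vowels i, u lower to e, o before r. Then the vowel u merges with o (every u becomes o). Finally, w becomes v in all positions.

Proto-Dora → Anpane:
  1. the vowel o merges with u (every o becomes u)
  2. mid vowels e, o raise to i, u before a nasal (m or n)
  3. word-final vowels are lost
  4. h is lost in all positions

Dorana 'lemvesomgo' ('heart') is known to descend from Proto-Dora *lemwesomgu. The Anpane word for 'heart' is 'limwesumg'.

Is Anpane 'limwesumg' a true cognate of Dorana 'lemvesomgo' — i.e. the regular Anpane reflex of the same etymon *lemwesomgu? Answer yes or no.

Derive the expected Anpane reflex of *lemwesomgu:
Anpane: *lemwesomgu > lemwesumgu > limwesumgu > limwesumg  (by vowel merger, pre-nasal raising, apocope)
Anpane 'limwesumg' matches the regular reflex exactly, so the pair is cognate.

yes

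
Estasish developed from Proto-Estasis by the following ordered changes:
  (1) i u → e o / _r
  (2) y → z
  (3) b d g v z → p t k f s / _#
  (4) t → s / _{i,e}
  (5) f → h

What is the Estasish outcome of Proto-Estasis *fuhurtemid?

huhorsemit

Estasish: start from *fuhurtemid.
  rule 1 (pre-rhotic lowering): fuhurtemid → fuhortemid
  rule 2: no change — fuhortemid
  rule 3 (final devoicing): fuhortemid → fuhortemit
  rule 4 (palatalisation): fuhortemit → fuhorsemit
  rule 5 (unconditioned shift): fuhorsemit → huhorsemit
  ⇒ Estasish huhorsemit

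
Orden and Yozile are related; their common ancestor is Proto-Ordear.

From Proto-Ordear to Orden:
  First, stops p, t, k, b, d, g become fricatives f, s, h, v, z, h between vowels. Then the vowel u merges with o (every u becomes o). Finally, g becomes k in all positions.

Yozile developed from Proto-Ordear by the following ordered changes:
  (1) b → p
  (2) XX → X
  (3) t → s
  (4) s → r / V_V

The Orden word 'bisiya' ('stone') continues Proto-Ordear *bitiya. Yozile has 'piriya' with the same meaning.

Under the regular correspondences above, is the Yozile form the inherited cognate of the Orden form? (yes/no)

Derive the expected Yozile reflex of *bitiya:
Yozile: *bitiya > pitiya > pisiya > piriya  (by unconditioned shift, unconditioned shift, rhotacism)
Yozile 'piriya' matches the regular reflex exactly, so the pair is cognate.

yes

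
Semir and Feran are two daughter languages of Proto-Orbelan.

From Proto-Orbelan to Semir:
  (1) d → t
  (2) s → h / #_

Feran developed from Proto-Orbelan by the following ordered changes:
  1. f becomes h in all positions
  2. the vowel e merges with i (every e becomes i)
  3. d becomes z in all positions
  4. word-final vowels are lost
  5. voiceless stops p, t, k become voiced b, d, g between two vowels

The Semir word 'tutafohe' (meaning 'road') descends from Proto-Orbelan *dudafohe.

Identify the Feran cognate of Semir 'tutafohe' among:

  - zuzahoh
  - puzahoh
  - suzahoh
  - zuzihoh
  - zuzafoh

zuzahoh

Feran: *dudafohe > dudahohe > dudahohi > zuzahohi > zuzahoh  (by unconditioned shift, vowel merger, unconditioned shift, apocope)
Among the options, 'zuzahoh' alone shows every Feran change applied in order.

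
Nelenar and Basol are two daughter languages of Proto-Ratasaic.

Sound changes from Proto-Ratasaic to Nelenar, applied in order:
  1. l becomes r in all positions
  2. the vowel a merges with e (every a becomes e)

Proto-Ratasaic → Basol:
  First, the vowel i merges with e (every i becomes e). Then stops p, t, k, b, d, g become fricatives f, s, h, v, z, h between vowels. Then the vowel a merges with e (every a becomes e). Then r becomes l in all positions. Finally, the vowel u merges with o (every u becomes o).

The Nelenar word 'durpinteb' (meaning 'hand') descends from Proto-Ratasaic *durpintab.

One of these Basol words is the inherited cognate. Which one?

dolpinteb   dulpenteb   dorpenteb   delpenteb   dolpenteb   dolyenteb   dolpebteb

dolpenteb

Basol: *durpintab
  durpintab → durpentab   [vowel merger]
  durpentab (rule 2 does not apply)
  durpentab → durpenteb   [vowel merger]
  durpenteb → dulpenteb   [unconditioned shift]
  dulpenteb → dolpenteb   [vowel merger]
  giving Basol dolpenteb.
Among the options, 'dolpenteb' alone shows every Basol change applied in order.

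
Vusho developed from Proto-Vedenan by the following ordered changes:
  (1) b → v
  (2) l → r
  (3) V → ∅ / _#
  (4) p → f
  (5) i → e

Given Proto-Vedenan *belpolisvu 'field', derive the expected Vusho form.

Vusho: *belpolisvu > velpolisvu > verporisvu > verporisv > verforisv > verforesv  (by unconditioned shift, unconditioned shift, apocope, unconditioned shift, vowel merger)

verforesv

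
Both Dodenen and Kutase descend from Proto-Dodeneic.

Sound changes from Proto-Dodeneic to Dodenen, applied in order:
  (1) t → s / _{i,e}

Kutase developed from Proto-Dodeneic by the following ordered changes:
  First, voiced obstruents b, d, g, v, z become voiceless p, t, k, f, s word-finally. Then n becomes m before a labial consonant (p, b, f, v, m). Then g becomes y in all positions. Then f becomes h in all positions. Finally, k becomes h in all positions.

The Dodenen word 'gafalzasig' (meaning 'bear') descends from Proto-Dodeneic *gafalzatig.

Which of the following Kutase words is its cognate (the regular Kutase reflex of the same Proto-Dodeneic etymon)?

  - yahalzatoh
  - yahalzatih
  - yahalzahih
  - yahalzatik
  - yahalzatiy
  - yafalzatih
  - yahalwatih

yahalzatih

Kutase: *gafalzatig > gafalzatik > yafalzatik > yahalzatik > yahalzatih  (by final devoicing, unconditioned shift, unconditioned shift, unconditioned shift)
Only 'yahalzatih' matches the regular Kutase development of *gafalzatig.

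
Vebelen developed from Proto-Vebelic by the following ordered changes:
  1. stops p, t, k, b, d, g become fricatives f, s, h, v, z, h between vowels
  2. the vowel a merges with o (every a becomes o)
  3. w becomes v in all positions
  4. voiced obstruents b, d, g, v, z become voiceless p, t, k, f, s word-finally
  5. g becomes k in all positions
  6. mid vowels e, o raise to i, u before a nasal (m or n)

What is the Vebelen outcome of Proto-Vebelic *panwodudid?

Vebelen: start from *panwodudid.
  rule 1 (intervocalic lenition): panwodudid → panwozuzid
  rule 2 (vowel merger): panwozuzid → ponwozuzid
  rule 3 (unconditioned shift): ponwozuzid → ponvozuzid
  rule 4 (final devoicing): ponvozuzid → ponvozuzit
  rule 5: no change — ponvozuzit
  rule 6 (pre-nasal raising): ponvozuzit → punvozuzit
  ⇒ Vebelen punvozuzit

punvozuzit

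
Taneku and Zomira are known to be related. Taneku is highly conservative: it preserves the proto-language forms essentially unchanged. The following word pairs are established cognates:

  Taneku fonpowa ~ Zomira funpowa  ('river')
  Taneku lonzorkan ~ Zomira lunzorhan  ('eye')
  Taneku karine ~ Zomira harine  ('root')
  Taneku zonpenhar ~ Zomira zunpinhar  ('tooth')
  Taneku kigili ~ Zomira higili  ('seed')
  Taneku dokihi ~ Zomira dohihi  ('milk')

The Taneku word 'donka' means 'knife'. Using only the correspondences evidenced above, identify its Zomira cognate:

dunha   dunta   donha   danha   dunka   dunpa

dunha

fonpowa ~ funpowa, lonzorkan ~ lunzorhan — Taneku o corresponds to Zomira u after a consonant, before a nasal.
lonzorkan ~ lunzorhan — Taneku k corresponds to Zomira h after a consonant, before a back vowel.
Applying these to Taneku 'donka':
  donka → dunka   (o→u after a consonant, before a nasal)
  dunka → dunha   (k→h after a consonant, before a back vowel)
So the Zomira cognate is 'dunha'.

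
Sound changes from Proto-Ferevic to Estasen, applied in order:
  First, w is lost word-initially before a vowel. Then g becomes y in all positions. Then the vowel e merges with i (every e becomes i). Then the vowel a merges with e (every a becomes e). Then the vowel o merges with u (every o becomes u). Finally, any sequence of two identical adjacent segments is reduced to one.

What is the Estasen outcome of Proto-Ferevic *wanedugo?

Estasen: *wanedugo > anedugo > aneduyo > aniduyo > eniduyo > eniduyu  (by glide loss, unconditioned shift, vowel merger, vowel merger, vowel merger)

eniduyu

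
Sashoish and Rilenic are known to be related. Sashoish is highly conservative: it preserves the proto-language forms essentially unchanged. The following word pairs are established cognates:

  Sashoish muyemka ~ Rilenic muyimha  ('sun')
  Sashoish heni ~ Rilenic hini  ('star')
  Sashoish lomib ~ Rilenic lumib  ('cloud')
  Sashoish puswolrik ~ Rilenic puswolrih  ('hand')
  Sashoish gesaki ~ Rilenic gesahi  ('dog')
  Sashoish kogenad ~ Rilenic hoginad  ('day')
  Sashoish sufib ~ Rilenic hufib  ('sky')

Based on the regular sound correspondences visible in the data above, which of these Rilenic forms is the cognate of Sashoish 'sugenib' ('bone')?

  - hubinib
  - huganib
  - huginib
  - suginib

sufib ~ hufib — Sashoish s corresponds to Rilenic h word-initially before a back vowel.
heni ~ hini, kogenad ~ hoginad — Sashoish e corresponds to Rilenic i after a consonant, before a nasal.
Applying these to Sashoish 'sugenib':
  sugenib → hugenib   (s→h word-initially before a back vowel)
  hugenib → huginib   (e→i after a consonant, before a nasal)
So the Rilenic cognate is 'huginib'.

huginib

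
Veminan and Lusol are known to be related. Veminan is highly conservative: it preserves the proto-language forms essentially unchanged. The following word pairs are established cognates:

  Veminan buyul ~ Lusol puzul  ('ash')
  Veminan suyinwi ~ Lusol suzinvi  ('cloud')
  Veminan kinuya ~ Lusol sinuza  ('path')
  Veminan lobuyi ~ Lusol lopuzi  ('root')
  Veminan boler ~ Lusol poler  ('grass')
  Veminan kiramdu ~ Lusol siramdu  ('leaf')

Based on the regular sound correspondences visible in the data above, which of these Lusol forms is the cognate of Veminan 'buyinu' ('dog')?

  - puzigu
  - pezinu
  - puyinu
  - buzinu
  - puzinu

buyul ~ puzul — Veminan b corresponds to Lusol p word-initially before a back vowel.
suyinwi ~ suzinvi, lobuyi ~ lopuzi — Veminan y corresponds to Lusol z between vowels (before a front vowel).
Applying these to Veminan 'buyinu':
  buyinu → puyinu   (b→p word-initially before a back vowel)
  puyinu → puzinu   (y→z between vowels (before a front vowel))
So the Lusol cognate is 'puzinu'.

puzinu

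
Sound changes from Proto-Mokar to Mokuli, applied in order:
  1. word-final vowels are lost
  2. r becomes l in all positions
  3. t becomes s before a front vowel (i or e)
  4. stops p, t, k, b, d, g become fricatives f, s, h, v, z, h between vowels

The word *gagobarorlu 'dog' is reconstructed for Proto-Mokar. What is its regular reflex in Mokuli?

Mokuli: *gagobarorlu > gagobarorl > gagobaloll > gahovaloll  (by apocope, unconditioned shift, intervocalic lenition)

gahovaloll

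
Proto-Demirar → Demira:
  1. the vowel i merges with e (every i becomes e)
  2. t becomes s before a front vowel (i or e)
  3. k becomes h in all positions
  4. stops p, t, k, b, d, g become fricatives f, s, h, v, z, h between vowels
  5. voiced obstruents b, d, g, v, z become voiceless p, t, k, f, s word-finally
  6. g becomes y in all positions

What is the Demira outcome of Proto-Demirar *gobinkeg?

yovenhek

Demira: *gobinkeg > gobenkeg > gobenheg > govenheg > govenhek > yovenhek  (by vowel merger, unconditioned shift, intervocalic lenition, final devoicing, unconditioned shift)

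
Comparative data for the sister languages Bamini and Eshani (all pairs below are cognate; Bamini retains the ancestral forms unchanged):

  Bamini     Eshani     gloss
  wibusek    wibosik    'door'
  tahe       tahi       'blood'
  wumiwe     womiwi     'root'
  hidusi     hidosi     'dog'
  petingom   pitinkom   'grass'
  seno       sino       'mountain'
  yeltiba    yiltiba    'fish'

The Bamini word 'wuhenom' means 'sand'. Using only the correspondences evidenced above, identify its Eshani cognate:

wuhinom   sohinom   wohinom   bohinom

wibusek ~ wibosik, hidusi ~ hidosi — Bamini u corresponds to Eshani o after a consonant, before a consonant other than r, m, n, p, b, f, v.
seno ~ sino — Bamini e corresponds to Eshani i after a consonant, before a nasal.
Applying these to Bamini 'wuhenom':
  wuhenom → wohenom   (u→o after a consonant, before a consonant other than r, m, n, p, b, f, v)
  wohenom → wohinom   (e→i after a consonant, before a nasal)
So the Eshani cognate is 'wohinom'.

wohinom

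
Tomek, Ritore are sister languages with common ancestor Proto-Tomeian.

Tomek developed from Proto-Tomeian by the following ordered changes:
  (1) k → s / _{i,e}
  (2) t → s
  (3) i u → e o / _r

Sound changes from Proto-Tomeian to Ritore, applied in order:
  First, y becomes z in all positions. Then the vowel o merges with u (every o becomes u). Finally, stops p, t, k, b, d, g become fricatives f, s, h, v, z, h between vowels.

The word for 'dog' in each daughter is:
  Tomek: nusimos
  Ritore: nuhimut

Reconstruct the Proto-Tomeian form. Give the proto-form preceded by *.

Position 6: Tomek has o, Ritore has u. Taking the neighbouring segments as reconstructed: Tomek o can only go back to *o; Ritore u could go back to *o or *u — the one source consistent with every daughter is *o.
Position 3: Tomek has s, Ritore has h. Taking the neighbouring segments as reconstructed: Tomek s could go back to *t or *k or *s; Ritore h could go back to *k or *g or *h — the one source consistent with every daughter is *k.
Position 7: Tomek has s, Ritore has t. Ritore preserves t here (none of its changes turn any other segment into t), so the proto-segment is *t.
This points to *nukimot. Verify forward in each daughter:
Tomek: *nukimot > nusimot > nusimos  (by palatalisation, unconditioned shift)
Ritore: start from *nukimot.
  rule 1: no change — nukimot
  rule 2 (vowel merger): nukimot → nukimut
  rule 3 (intervocalic lenition): nukimut → nuhimut
  ⇒ Ritore nuhimut
*nukimot is the unique common source.

*nukimot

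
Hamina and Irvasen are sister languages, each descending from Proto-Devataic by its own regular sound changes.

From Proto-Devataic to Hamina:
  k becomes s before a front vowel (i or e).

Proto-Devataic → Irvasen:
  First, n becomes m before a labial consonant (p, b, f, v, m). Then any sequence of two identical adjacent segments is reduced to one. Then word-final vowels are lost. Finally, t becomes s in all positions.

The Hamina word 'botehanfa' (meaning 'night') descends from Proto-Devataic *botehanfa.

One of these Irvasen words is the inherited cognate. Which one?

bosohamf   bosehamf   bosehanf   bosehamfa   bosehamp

bosehamf

Irvasen: start from *botehanfa.
  rule 1 (nasal place assimilation): botehanfa → botehamfa
  rule 2: no change — botehamfa
  rule 3 (apocope): botehamfa → botehamf
  rule 4 (unconditioned shift): botehamf → bosehamf
  ⇒ Irvasen bosehamf
The other candidates each miss or misapply at least one Irvasen change.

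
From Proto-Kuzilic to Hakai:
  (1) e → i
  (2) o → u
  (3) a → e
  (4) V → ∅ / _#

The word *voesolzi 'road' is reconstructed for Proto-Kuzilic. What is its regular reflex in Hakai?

vuisulz

Hakai: *voesolzi > voisolzi > vuisulzi > vuisulz  (by vowel merger, vowel merger, apocope)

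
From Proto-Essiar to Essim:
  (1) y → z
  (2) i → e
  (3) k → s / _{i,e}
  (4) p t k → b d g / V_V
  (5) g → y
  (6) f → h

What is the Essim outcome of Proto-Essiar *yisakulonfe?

zesayulonhe

Essim: *yisakulonfe
  yisakulonfe → zisakulonfe   [unconditioned shift]
  zisakulonfe → zesakulonfe   [vowel merger]
  zesakulonfe (rule 3 does not apply)
  zesakulonfe → zesagulonfe   [intervocalic voicing]
  zesagulonfe → zesayulonfe   [unconditioned shift]
  zesayulonfe → zesayulonhe   [unconditioned shift]
  giving Essim zesayulonhe.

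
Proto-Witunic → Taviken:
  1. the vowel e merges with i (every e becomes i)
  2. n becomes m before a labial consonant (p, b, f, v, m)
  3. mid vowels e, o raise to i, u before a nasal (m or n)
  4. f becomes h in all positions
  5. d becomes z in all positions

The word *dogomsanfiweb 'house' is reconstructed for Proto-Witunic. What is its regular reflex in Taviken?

Taviken: *dogomsanfiweb
  dogomsanfiweb → dogomsanfiwib   [vowel merger]
  dogomsanfiwib → dogomsamfiwib   [nasal place assimilation]
  dogomsamfiwib → dogumsamfiwib   [pre-nasal raising]
  dogumsamfiwib → dogumsamhiwib   [unconditioned shift]
  dogumsamhiwib → zogumsamhiwib   [unconditioned shift]
  giving Taviken zogumsamhiwib.

zogumsamhiwib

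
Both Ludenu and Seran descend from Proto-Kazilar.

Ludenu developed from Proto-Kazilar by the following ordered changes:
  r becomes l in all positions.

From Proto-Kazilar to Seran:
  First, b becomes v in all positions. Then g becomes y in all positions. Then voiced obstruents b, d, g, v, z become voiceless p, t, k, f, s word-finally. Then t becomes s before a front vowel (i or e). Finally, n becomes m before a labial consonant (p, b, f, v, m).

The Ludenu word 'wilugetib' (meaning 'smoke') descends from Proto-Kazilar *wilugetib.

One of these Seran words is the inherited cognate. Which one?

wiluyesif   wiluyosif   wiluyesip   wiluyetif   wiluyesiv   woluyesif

Seran: start from *wilugetib.
  rule 1 (unconditioned shift): wilugetib → wilugetiv
  rule 2 (unconditioned shift): wilugetiv → wiluyetiv
  rule 3 (final devoicing): wiluyetiv → wiluyetif
  rule 4 (palatalisation): wiluyetif → wiluyesif
  rule 5: no change — wiluyesif
  ⇒ Seran wiluyesif
Among the options, 'wiluyesif' alone shows every Seran change applied in order.

wiluyesif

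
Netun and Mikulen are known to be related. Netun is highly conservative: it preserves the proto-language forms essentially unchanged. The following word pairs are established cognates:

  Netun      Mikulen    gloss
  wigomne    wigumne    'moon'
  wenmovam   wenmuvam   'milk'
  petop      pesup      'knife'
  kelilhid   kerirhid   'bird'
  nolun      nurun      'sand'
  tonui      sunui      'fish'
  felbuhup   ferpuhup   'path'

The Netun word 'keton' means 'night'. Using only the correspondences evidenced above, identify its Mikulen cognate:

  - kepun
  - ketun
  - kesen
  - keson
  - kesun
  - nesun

kesun

petop ~ pesup — Netun t corresponds to Mikulen s between vowels (before a back vowel).
tonui ~ sunui — Netun o corresponds to Mikulen u after a consonant, before a nasal.
Applying these to Netun 'keton':
  keton → keson   (t→s between vowels (before a back vowel))
  keson → kesun   (o→u after a consonant, before a nasal)
So the Mikulen cognate is 'kesun'.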